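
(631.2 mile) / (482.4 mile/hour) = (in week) 1 mile = 1609.344 m, so 631.2 mile = 631.2 * 1609.344 = 1015817.9 m. 1 mile/hour = 0.44704 m/s, so 482.4 mile/hour = 482.4 * 0.44704 = 215.6521 m/s. Combine: 1015817.9 m / 215.6521 m/s = 4710.4478 s. 1 week = 604800 s, so 4710.4478 s = 4710.4478 / 604800 = 0.0077884388 week ≈ 0.007788 week (4 s.f.). Final answer: 0.007788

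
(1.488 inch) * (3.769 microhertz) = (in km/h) 1 inch = 0.0254 m, so 1.488 inch = 1.488 * 0.0254 = 0.0377952 m. 1 microhertz = 1e-06 Hz, so 3.769 microhertz = 3.769 * 1e-06 = 3.769e-06 Hz. Combine: 0.0377952 m * 3.769e-06 Hz = 1.4245011e-07 m/s. 1 km/h = 0.27777778 m/s, so 1.4245011e-07 m/s = 1.4245011e-07 / 0.27777778 = 5.1282039e-07 km/h ≈ 5.128e-07 km/h (4 s.f.). Final answer: 5.128e-07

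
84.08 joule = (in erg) 8.408e+08. Check: 84.08 joule = 84.08 J. 1 erg = 1e-07 J, so 84.08 J = 84.08 / 1e-07 = 8.408e+08 erg.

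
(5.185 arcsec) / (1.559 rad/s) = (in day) 1.866e-10. Check: 1 arcsec = 4.8481368e-06 rad, so 5.185 arcsec = 5.185 * 4.8481368e-06 = 2.5137589e-05 rad. 1.559 rad/s is already in rad/s. Combine: 2.5137589e-05 rad / 1.559 rad/s = 1.6124175e-05 s. 1 day = 86400 s, so 1.6124175e-05 s = 1.6124175e-05 / 86400 = 1.866224e-10 day ≈ 1.866e-10 day (4 s.f.).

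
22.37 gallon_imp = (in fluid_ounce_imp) 1 gallon_imp = 0.00454609 m^3, so 22.37 gallon_imp = 22.37 * 0.00454609 = 0.10169603 m^3. 1 fluid_ounce_imp = 2.8413063e-05 m^3, so 0.10169603 m^3 = 0.10169603 / 2.8413063e-05 = 3579.2 fluid_ounce_imp ≈ 3579 fluid_ounce_imp (4 s.f.). Final answer: 3579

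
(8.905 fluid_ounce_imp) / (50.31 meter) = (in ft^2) 1 fluid_ounce_imp = 2.8413063e-05 m^3, so 8.905 fluid_ounce_imp = 8.905 * 2.8413063e-05 = 0.00025301832 m^3. 50.31 meter = 50.31 m. Combine: 0.00025301832 m^3 / 50.31 m = 5.0291855e-06 m^2. 1 ft^2 = 0.09290304 m^2, so 5.0291855e-06 m^2 = 5.0291855e-06 / 0.09290304 = 5.4133702e-05 ft^2 ≈ 5.413e-05 ft^2 (4 s.f.). Final answer: 5.413e-05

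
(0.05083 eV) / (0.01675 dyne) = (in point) 1.378e-10. Check: 1 eV = 1.6021766e-19 J, so 0.05083 eV = 0.05083 * 1.6021766e-19 = 8.1438638e-21 J. 1 dyne = 1e-05 N, so 0.01675 dyne = 0.01675 * 1e-05 = 1.675e-07 N. Combine: 8.1438638e-21 J / 1.675e-07 N = 4.8620083e-14 m. 1 point = 0.00035277778 m, so 4.8620083e-14 m = 4.8620083e-14 / 0.00035277778 = 1.3782071e-10 point ≈ 1.378e-10 point (4 s.f.).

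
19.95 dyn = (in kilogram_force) 2.034e-05. Check: 1 dyn = 1e-05 N, so 19.95 dyn = 19.95 * 1e-05 = 0.0001995 N. 1 kilogram_force = 9.80665 N, so 0.0001995 N = 0.0001995 / 9.80665 = 2.0343338e-05 kilogram_force ≈ 2.034e-05 kilogram_force (4 s.f.).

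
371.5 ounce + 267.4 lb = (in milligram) 1 ounce = 0.028349523 kg, so 371.5 ounce = 371.5 * 0.028349523 = 10.531848 kg. 1 lb = 0.45359237 kg, so 267.4 lb = 267.4 * 0.45359237 = 121.2906 kg. Sum: 10.531848 + 121.2906 = 131.82245 kg. 1 milligram = 1e-06 kg, so 131.82245 kg = 131.82245 / 1e-06 = 1.3182245e+08 milligram ≈ 1.318e+08 milligram (4 s.f.). Final answer: 1.318e+08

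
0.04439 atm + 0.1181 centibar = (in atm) 1 atm = 101325 Pa, so 0.04439 atm = 0.04439 * 101325 = 4497.8167 Pa. 1 centibar = 1000 Pa, so 0.1181 centibar = 0.1181 * 1000 = 118.1 Pa. Sum: 4497.8167 + 118.1 = 4615.9168 Pa. 1 atm = 101325 Pa, so 4615.9168 Pa = 4615.9168 / 101325 = 0.045555556 atm ≈ 0.04556 atm (4 s.f.). Final answer: 0.04556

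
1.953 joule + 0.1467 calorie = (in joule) 1.953 joule = 1.953 J. 1 calorie = 4.184 J, so 0.1467 calorie = 0.1467 * 4.184 = 0.6137928 J. Sum: 1.953 + 0.6137928 = 2.5667928 J. 2.5667928 J = 2.5667928 joule ≈ 2.567 joule (4 s.f.). Final answer: 2.567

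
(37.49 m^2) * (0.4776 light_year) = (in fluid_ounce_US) 5.728e+21. Check: 37.49 m^2 is already in m^2. 1 light_year = 9.4607305e+15 m, so 0.4776 light_year = 0.4776 * 9.4607305e+15 = 4.5184449e+15 m. Combine: 37.49 m^2 * 4.5184449e+15 m = 1.693965e+17 m^3. 1 fluid_ounce_US = 2.957353e-05 m^3, so 1.693965e+17 m^3 = 1.693965e+17 / 2.957353e-05 = 5.727977e+21 fluid_ounce_US ≈ 5.728e+21 fluid_ounce_US (4 s.f.).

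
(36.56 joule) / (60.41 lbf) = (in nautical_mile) 36.56 joule = 36.56 J. 1 lbf = 4.4482216 N, so 60.41 lbf = 60.41 * 4.4482216 = 268.71707 N. Combine: 36.56 J / 268.71707 N = 0.13605388 m. 1 nautical_mile = 1852 m, so 0.13605388 m = 0.13605388 / 1852 = 7.3463219e-05 nautical_mile ≈ 7.346e-05 nautical_mile (4 s.f.). Final answer: 7.346e-05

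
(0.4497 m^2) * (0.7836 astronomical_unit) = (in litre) 5.272e+13. Check: 0.4497 m^2 is already in m^2. 1 astronomical_unit = 1.4959787e+11 m, so 0.7836 astronomical_unit = 0.7836 * 1.4959787e+11 = 1.1722489e+11 m. Combine: 0.4497 m^2 * 1.1722489e+11 m = 5.2716034e+10 m^3. 1 litre = 0.001 m^3, so 5.2716034e+10 m^3 = 5.2716034e+10 / 0.001 = 5.2716034e+13 litre ≈ 5.272e+13 litre (4 s.f.).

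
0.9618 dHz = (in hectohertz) 1 dHz = 0.1 Hz, so 0.9618 dHz = 0.9618 * 0.1 = 0.09618 Hz. 1 hectohertz = 100 Hz, so 0.09618 Hz = 0.09618 / 100 = 0.0009618 hectohertz. Final answer: 0.0009618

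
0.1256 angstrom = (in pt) 3.56e-08. Check: 1 angstrom = 1e-10 m, so 0.1256 angstrom = 0.1256 * 1e-10 = 1.256e-11 m. 1 pt = 0.00035277778 m, so 1.256e-11 m = 1.256e-11 / 0.00035277778 = 3.560315e-08 pt ≈ 3.56e-08 pt (4 s.f.).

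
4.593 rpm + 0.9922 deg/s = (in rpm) 1 rpm = 0.10471976 rad/s, so 4.593 rpm = 4.593 * 0.10471976 = 0.48097784 rad/s. 1 deg/s = 0.017453293 rad/s, so 0.9922 deg/s = 0.9922 * 0.017453293 = 0.017317157 rad/s. Sum: 0.48097784 + 0.017317157 = 0.49829499 rad/s. 1 rpm = 0.10471976 rad/s, so 0.49829499 rad/s = 0.49829499 / 0.10471976 = 4.7583667 rpm ≈ 4.758 rpm (4 s.f.). Final answer: 4.758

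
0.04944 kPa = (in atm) 0.0004879. Check: 1 kPa = 1000 Pa, so 0.04944 kPa = 0.04944 * 1000 = 49.44 Pa. 1 atm = 101325 Pa, so 49.44 Pa = 49.44 / 101325 = 0.00048793486 atm ≈ 0.0004879 atm (4 s.f.).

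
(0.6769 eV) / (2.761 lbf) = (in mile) 5.487e-24. Check: 1 eV = 1.6021766e-19 J, so 0.6769 eV = 0.6769 * 1.6021766e-19 = 1.0845134e-19 J. 1 lbf = 4.4482216 N, so 2.761 lbf = 2.761 * 4.4482216 = 12.28154 N. Combine: 1.0845134e-19 J / 12.28154 N = 8.8304347e-21 m. 1 mile = 1609.344 m, so 8.8304347e-21 m = 8.8304347e-21 / 1609.344 = 5.4869778e-24 mile ≈ 5.487e-24 mile (4 s.f.).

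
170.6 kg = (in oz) 6018. Check: 1 oz = 0.028349523 kg, so 170.6 kg = 170.6 / 0.028349523 = 6017.7379 oz ≈ 6018 oz (4 s.f.).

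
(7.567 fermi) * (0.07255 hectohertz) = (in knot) 1.067e-13. Check: 1 fermi = 1e-15 m, so 7.567 fermi = 7.567 * 1e-15 = 7.567e-15 m. 1 hectohertz = 100 Hz, so 0.07255 hectohertz = 0.07255 * 100 = 7.255 Hz. Combine: 7.567e-15 m * 7.255 Hz = 5.4898585e-14 m/s. 1 knot = 0.51444444 m/s, so 5.4898585e-14 m/s = 5.4898585e-14 / 0.51444444 = 1.0671431e-13 knot ≈ 1.067e-13 knot (4 s.f.).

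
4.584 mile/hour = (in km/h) 7.377. Check: 1 mile/hour = 0.44704 m/s, so 4.584 mile/hour = 4.584 * 0.44704 = 2.0492314 m/s. 1 km/h = 0.27777778 m/s, so 2.0492314 m/s = 2.0492314 / 0.27777778 = 7.3772329 km/h ≈ 7.377 km/h (4 s.f.).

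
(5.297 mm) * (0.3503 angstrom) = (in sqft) 1 mm = 0.001 m, so 5.297 mm = 5.297 * 0.001 = 0.005297 m. 1 angstrom = 1e-10 m, so 0.3503 angstrom = 0.3503 * 1e-10 = 3.503e-11 m. Combine: 0.005297 m * 3.503e-11 m = 1.8555391e-13 m^2. 1 sqft = 0.09290304 m^2, so 1.8555391e-13 m^2 = 1.8555391e-13 / 0.09290304 = 1.9972857e-12 sqft ≈ 1.997e-12 sqft (4 s.f.). Final answer: 1.997e-12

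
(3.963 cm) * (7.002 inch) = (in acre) 1.742e-06. Check: 1 cm = 0.01 m, so 3.963 cm = 3.963 * 0.01 = 0.03963 m. 1 inch = 0.0254 m, so 7.002 inch = 7.002 * 0.0254 = 0.1778508 m. Combine: 0.03963 m * 0.1778508 m = 0.0070482272 m^2. 1 acre = 4046.8564 m^2, so 0.0070482272 m^2 = 0.0070482272 / 4046.8564 = 1.7416549e-06 acre ≈ 1.742e-06 acre (4 s.f.).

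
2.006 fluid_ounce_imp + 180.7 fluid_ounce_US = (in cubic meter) 1 fluid_ounce_imp = 2.8413063e-05 m^3, so 2.006 fluid_ounce_imp = 2.006 * 2.8413063e-05 = 5.6996603e-05 m^3. 1 fluid_ounce_US = 2.957353e-05 m^3, so 180.7 fluid_ounce_US = 180.7 * 2.957353e-05 = 0.0053439368 m^3. Sum: 5.6996603e-05 + 0.0053439368 = 0.0054009334 m^3. 0.0054009334 m^3 = 0.0054009334 cubic meter ≈ 0.005401 cubic meter (4 s.f.). Final answer: 0.005401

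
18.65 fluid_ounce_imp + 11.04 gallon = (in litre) 1 fluid_ounce_imp = 2.8413063e-05 m^3, so 18.65 fluid_ounce_imp = 18.65 * 2.8413063e-05 = 0.00052990362 m^3. 1 gallon = 0.0037854118 m^3, so 11.04 gallon = 11.04 * 0.0037854118 = 0.041790946 m^3. Sum: 0.00052990362 + 0.041790946 = 0.04232085 m^3. 1 litre = 0.001 m^3, so 0.04232085 m^3 = 0.04232085 / 0.001 = 42.32085 litre ≈ 42.32 litre (4 s.f.). Final answer: 42.32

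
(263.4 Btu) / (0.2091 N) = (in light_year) 1.405e-10. Check: 1 Btu = 1055.0559 J, so 263.4 Btu = 263.4 * 1055.0559 = 277901.71 J. 0.2091 N is already in N. Combine: 277901.71 J / 0.2091 N = 1329037.4 m. 1 light_year = 9.4607305e+15 m, so 1329037.4 m = 1329037.4 / 9.4607305e+15 = 1.4047936e-10 light_year ≈ 1.405e-10 light_year (4 s.f.).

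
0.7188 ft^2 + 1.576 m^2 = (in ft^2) 1 ft^2 = 0.09290304 m^2, so 0.7188 ft^2 = 0.7188 * 0.09290304 = 0.066778705 m^2. 1.576 m^2 is already in m^2. Sum: 0.066778705 + 1.576 = 1.6427787 m^2. 1 ft^2 = 0.09290304 m^2, so 1.6427787 m^2 = 1.6427787 / 0.09290304 = 17.682723 ft^2 ≈ 17.68 ft^2 (4 s.f.). Final answer: 17.68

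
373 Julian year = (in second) 1.177e+10. Check: 1 Julian year = 31557600 s, so 373 Julian year = 373 * 31557600 = 1.1770985e+10 s. 1.1770985e+10 s = 1.1770985e+10 second ≈ 1.177e+10 second (4 s.f.).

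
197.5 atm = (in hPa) 1 atm = 101325 Pa, so 197.5 atm = 197.5 * 101325 = 20011688 Pa. 1 hPa = 100 Pa, so 20011688 Pa = 20011688 / 100 = 200116.88 hPa ≈ 2.001e+05 hPa (4 s.f.). Final answer: 2.001e+05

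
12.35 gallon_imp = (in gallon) 14.83. Check: 1 gallon_imp = 0.00454609 m^3, so 12.35 gallon_imp = 12.35 * 0.00454609 = 0.056144211 m^3. 1 gallon = 0.0037854118 m^3, so 0.056144211 m^3 = 0.056144211 / 0.0037854118 = 14.831732 gallon ≈ 14.83 gallon (4 s.f.).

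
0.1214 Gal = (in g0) 0.0001238. Check: 1 Gal = 0.01 m/s^2, so 0.1214 Gal = 0.1214 * 0.01 = 0.001214 m/s^2. 1 g0 = 9.80665 m/s^2, so 0.001214 m/s^2 = 0.001214 / 9.80665 = 0.00012379355 g0 ≈ 0.0001238 g0 (4 s.f.).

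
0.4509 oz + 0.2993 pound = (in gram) 148.5. Check: 1 oz = 0.028349523 kg, so 0.4509 oz = 0.4509 * 0.028349523 = 0.0127828 kg. 1 pound = 0.45359237 kg, so 0.2993 pound = 0.2993 * 0.45359237 = 0.1357602 kg. Sum: 0.0127828 + 0.1357602 = 0.148543 kg. 1 gram = 0.001 kg, so 0.148543 kg = 0.148543 / 0.001 = 148.543 gram ≈ 148.5 gram (4 s.f.).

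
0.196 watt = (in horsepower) 0.0002628. Check: 0.196 watt = 0.196 W. 1 horsepower = 745.69987 W, so 0.196 W = 0.196 / 745.69987 = 0.00026284033 horsepower ≈ 0.0002628 horsepower (4 s.f.).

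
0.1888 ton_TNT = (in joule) 1 ton_TNT = 4.184e+09 J, so 0.1888 ton_TNT = 0.1888 * 4.184e+09 = 7.899392e+08 J. 7.899392e+08 J = 7.899392e+08 joule ≈ 7.899e+08 joule (4 s.f.). Final answer: 7.899e+08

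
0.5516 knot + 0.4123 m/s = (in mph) 1.557. Check: 1 knot = 0.51444444 m/s, so 0.5516 knot = 0.5516 * 0.51444444 = 0.28376756 m/s. 0.4123 m/s is already in m/s. Sum: 0.28376756 + 0.4123 = 0.69606756 m/s. 1 mph = 0.44704 m/s, so 0.69606756 m/s = 0.69606756 / 0.44704 = 1.5570588 mph ≈ 1.557 mph (4 s.f.).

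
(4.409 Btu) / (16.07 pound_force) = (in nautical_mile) 1 Btu = 1055.0559 J, so 4.409 Btu = 4.409 * 1055.0559 = 4651.7413 J. 1 pound_force = 4.4482216 N, so 16.07 pound_force = 16.07 * 4.4482216 = 71.482921 N. Combine: 4651.7413 J / 71.482921 N = 65.074862 m. 1 nautical_mile = 1852 m, so 65.074862 m = 65.074862 / 1852 = 0.035137615 nautical_mile ≈ 0.03514 nautical_mile (4 s.f.). Final answer: 0.03514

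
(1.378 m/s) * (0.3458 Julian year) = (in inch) 5.92e+08. Check: 1.378 m/s is already in m/s. 1 Julian year = 31557600 s, so 0.3458 Julian year = 0.3458 * 31557600 = 10912618 s. Combine: 1.378 m/s * 10912618 s = 15037588 m. 1 inch = 0.0254 m, so 15037588 m = 15037588 / 0.0254 = 5.9203101e+08 inch ≈ 5.92e+08 inch (4 s.f.).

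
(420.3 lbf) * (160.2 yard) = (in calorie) 6.546e+04. Check: 1 lbf = 4.4482216 N, so 420.3 lbf = 420.3 * 4.4482216 = 1869.5875 N. 1 yard = 0.9144 m, so 160.2 yard = 160.2 * 0.9144 = 146.48688 m. Combine: 1869.5875 N * 146.48688 m = 273870.05 J. 1 calorie = 4.184 J, so 273870.05 J = 273870.05 / 4.184 = 65456.512 calorie ≈ 6.546e+04 calorie (4 s.f.).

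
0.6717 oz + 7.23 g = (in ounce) 1 oz = 0.028349523 kg, so 0.6717 oz = 0.6717 * 0.028349523 = 0.019042375 kg. 1 g = 0.001 kg, so 7.23 g = 7.23 * 0.001 = 0.00723 kg. Sum: 0.019042375 + 0.00723 = 0.026272375 kg. 1 ounce = 0.028349523 kg, so 0.026272375 kg = 0.026272375 / 0.028349523 = 0.92673074 ounce ≈ 0.9267 ounce (4 s.f.). Final answer: 0.9267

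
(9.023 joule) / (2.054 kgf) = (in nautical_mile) 9.023 joule = 9.023 J. 1 kgf = 9.80665 N, so 2.054 kgf = 2.054 * 9.80665 = 20.142859 N. Combine: 9.023 J / 20.142859 N = 0.44795031 m. 1 nautical_mile = 1852 m, so 0.44795031 m = 0.44795031 / 1852 = 0.00024187382 nautical_mile ≈ 0.0002419 nautical_mile (4 s.f.). Final answer: 0.0002419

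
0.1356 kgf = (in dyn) 1.33e+05. Check: 1 kgf = 9.80665 N, so 0.1356 kgf = 0.1356 * 9.80665 = 1.3297817 N. 1 dyn = 1e-05 N, so 1.3297817 N = 1.3297817 / 1e-05 = 132978.17 dyn ≈ 1.33e+05 dyn (4 s.f.).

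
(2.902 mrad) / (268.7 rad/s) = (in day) 1 mrad = 0.001 rad, so 2.902 mrad = 2.902 * 0.001 = 0.002902 rad. 268.7 rad/s is already in rad/s. Combine: 0.002902 rad / 268.7 rad/s = 1.0800149e-05 s. 1 day = 86400 s, so 1.0800149e-05 s = 1.0800149e-05 / 86400 = 1.2500172e-10 day ≈ 1.25e-10 day (4 s.f.). Final answer: 1.25e-10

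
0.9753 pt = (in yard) 1 pt = 0.00035277778 m, so 0.9753 pt = 0.9753 * 0.00035277778 = 0.00034406417 m. 1 yard = 0.9144 m, so 0.00034406417 m = 0.00034406417 / 0.9144 = 0.00037627315 yard ≈ 0.0003763 yard (4 s.f.). Final answer: 0.0003763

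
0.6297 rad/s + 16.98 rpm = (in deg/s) 0.6297 rad/s is already in rad/s. 1 rpm = 0.10471976 rad/s, so 16.98 rpm = 16.98 * 0.10471976 = 1.7781414 rad/s. Sum: 0.6297 + 1.7781414 = 2.4078414 rad/s. 1 deg/s = 0.017453293 rad/s, so 2.4078414 rad/s = 2.4078414 / 0.017453293 = 137.95915 deg/s ≈ 138 deg/s (4 s.f.). Final answer: 138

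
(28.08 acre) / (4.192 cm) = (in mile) 1684. Check: 1 acre = 4046.8564 m^2, so 28.08 acre = 28.08 * 4046.8564 = 113635.73 m^2. 1 cm = 0.01 m, so 4.192 cm = 4.192 * 0.01 = 0.04192 m. Combine: 113635.73 m^2 / 0.04192 m = 2710776 m. 1 mile = 1609.344 m, so 2710776 m = 2710776 / 1609.344 = 1684.3981 mile ≈ 1684 mile (4 s.f.).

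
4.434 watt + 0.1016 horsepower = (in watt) 4.434 watt = 4.434 W. 1 horsepower = 745.69987 W, so 0.1016 horsepower = 0.1016 * 745.69987 = 75.763107 W. Sum: 4.434 + 75.763107 = 80.197107 W. 80.197107 W = 80.197107 watt ≈ 80.2 watt (4 s.f.). Final answer: 80.2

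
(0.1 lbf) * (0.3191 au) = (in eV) 1.325e+29. Check: 1 lbf = 4.4482216 N, so 0.1 lbf = 0.1 * 4.4482216 = 0.44482216 N. 1 au = 1.4959787e+11 m, so 0.3191 au = 0.3191 * 1.4959787e+11 = 4.7736681e+10 m. Combine: 0.44482216 N * 4.7736681e+10 m = 2.1234333e+10 J. 1 eV = 1.6021766e-19 J, so 2.1234333e+10 J = 2.1234333e+10 / 1.6021766e-19 = 1.3253428e+29 eV ≈ 1.325e+29 eV (4 s.f.).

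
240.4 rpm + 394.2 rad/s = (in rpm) 1 rpm = 0.10471976 rad/s, so 240.4 rpm = 240.4 * 0.10471976 = 25.174629 rad/s. 394.2 rad/s is already in rad/s. Sum: 25.174629 + 394.2 = 419.37463 rad/s. 1 rpm = 0.10471976 rad/s, so 419.37463 rad/s = 419.37463 / 0.10471976 = 4004.7327 rpm ≈ 4005 rpm (4 s.f.). Final answer: 4005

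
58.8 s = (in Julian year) 1.863e-06. Check: 1 Julian year = 31557600 s, so 58.8 s = 58.8 / 31557600 = 1.8632596e-06 Julian year ≈ 1.863e-06 Julian year (4 s.f.).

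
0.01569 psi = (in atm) 1 psi = 6894.7573 Pa, so 0.01569 psi = 0.01569 * 6894.7573 = 108.17874 Pa. 1 atm = 101325 Pa, so 108.17874 Pa = 108.17874 / 101325 = 0.0010676412 atm ≈ 0.001068 atm (4 s.f.). Final answer: 0.001068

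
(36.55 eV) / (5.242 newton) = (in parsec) 1 eV = 1.6021766e-19 J, so 36.55 eV = 36.55 * 1.6021766e-19 = 5.8559556e-18 J. 5.242 newton = 5.242 N. Combine: 5.8559556e-18 J / 5.242 N = 1.1171224e-18 m. 1 parsec = 3.0856776e+16 m, so 1.1171224e-18 m = 1.1171224e-18 / 3.0856776e+16 = 3.6203471e-35 parsec ≈ 3.62e-35 parsec (4 s.f.). Final answer: 3.62e-35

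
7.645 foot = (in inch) 1 foot = 0.3048 m, so 7.645 foot = 7.645 * 0.3048 = 2.330196 m. 1 inch = 0.0254 m, so 2.330196 m = 2.330196 / 0.0254 = 91.74 inch. Final answer: 91.74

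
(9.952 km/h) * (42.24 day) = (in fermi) 1.009e+22. Check: 1 km/h = 0.27777778 m/s, so 9.952 km/h = 9.952 * 0.27777778 = 2.7644444 m/s. 1 day = 86400 s, so 42.24 day = 42.24 * 86400 = 3649536 s. Combine: 2.7644444 m/s * 3649536 s = 10088940 m. 1 fermi = 1e-15 m, so 10088940 m = 10088940 / 1e-15 = 1.008894e+22 fermi ≈ 1.009e+22 fermi (4 s.f.).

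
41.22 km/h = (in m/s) 11.45. Check: 1 km/h = 0.27777778 m/s, so 41.22 km/h = 41.22 * 0.27777778 = 11.45 m/s. Result: 11.45 m/s.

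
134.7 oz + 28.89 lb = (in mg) 1.692e+07. Check: 1 oz = 0.028349523 kg, so 134.7 oz = 134.7 * 0.028349523 = 3.8186808 kg. 1 lb = 0.45359237 kg, so 28.89 lb = 28.89 * 0.45359237 = 13.104284 kg. Sum: 3.8186808 + 13.104284 = 16.922964 kg. 1 mg = 1e-06 kg, so 16.922964 kg = 16.922964 / 1e-06 = 16922964 mg ≈ 1.692e+07 mg (4 s.f.).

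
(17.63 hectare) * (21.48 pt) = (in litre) 1.336e+06. Check: 1 hectare = 10000 m^2, so 17.63 hectare = 17.63 * 10000 = 176300 m^2. 1 pt = 0.00035277778 m, so 21.48 pt = 21.48 * 0.00035277778 = 0.0075776667 m. Combine: 176300 m^2 * 0.0075776667 m = 1335.9426 m^3. 1 litre = 0.001 m^3, so 1335.9426 m^3 = 1335.9426 / 0.001 = 1335942.6 litre ≈ 1.336e+06 litre (4 s.f.).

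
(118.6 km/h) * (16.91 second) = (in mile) 1 km/h = 0.27777778 m/s, so 118.6 km/h = 118.6 * 0.27777778 = 32.944444 m/s. 16.91 second = 16.91 s. Combine: 32.944444 m/s * 16.91 s = 557.09056 m. 1 mile = 1609.344 m, so 557.09056 m = 557.09056 / 1609.344 = 0.34616002 mile ≈ 0.3462 mile (4 s.f.). Final answer: 0.3462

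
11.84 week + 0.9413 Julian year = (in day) 1 week = 604800 s, so 11.84 week = 11.84 * 604800 = 7160832 s. 1 Julian year = 31557600 s, so 0.9413 Julian year = 0.9413 * 31557600 = 29705169 s. Sum: 7160832 + 29705169 = 36866001 s. 1 day = 86400 s, so 36866001 s = 36866001 / 86400 = 426.68982 day ≈ 426.7 day (4 s.f.). Final answer: 426.7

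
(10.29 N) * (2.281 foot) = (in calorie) 10.29 N is already in N. 1 foot = 0.3048 m, so 2.281 foot = 2.281 * 0.3048 = 0.6952488 m. Combine: 10.29 N * 0.6952488 m = 7.1541102 J. 1 calorie = 4.184 J, so 7.1541102 J = 7.1541102 / 4.184 = 1.7098734 calorie ≈ 1.71 calorie (4 s.f.). Final answer: 1.71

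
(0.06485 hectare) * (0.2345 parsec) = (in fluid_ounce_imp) 1.652e+23. Check: 1 hectare = 10000 m^2, so 0.06485 hectare = 0.06485 * 10000 = 648.5 m^2. 1 parsec = 3.0856776e+16 m, so 0.2345 parsec = 0.2345 * 3.0856776e+16 = 7.2359139e+15 m. Combine: 648.5 m^2 * 7.2359139e+15 m = 4.6924902e+18 m^3. 1 fluid_ounce_imp = 2.8413063e-05 m^3, so 4.6924902e+18 m^3 = 4.6924902e+18 / 2.8413063e-05 = 1.6515257e+23 fluid_ounce_imp ≈ 1.652e+23 fluid_ounce_imp (4 s.f.).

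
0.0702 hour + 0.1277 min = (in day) 1 hour = 3600 s, so 0.0702 hour = 0.0702 * 3600 = 252.72 s. 1 min = 60 s, so 0.1277 min = 0.1277 * 60 = 7.662 s. Sum: 252.72 + 7.662 = 260.382 s. 1 day = 86400 s, so 260.382 s = 260.382 / 86400 = 0.0030136806 day ≈ 0.003014 day (4 s.f.). Final answer: 0.003014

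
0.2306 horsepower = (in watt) 172. Check: 1 horsepower = 745.69987 W, so 0.2306 horsepower = 0.2306 * 745.69987 = 171.95839 W. 171.95839 W = 171.95839 watt ≈ 172 watt (4 s.f.).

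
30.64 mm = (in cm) 1 mm = 0.001 m, so 30.64 mm = 30.64 * 0.001 = 0.03064 m. 1 cm = 0.01 m, so 0.03064 m = 0.03064 / 0.01 = 3.064 cm. Final answer: 3.064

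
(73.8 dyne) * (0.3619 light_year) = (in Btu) 1 dyne = 1e-05 N, so 73.8 dyne = 73.8 * 1e-05 = 0.000738 N. 1 light_year = 9.4607305e+15 m, so 0.3619 light_year = 0.3619 * 9.4607305e+15 = 3.4238384e+15 m. Combine: 0.000738 N * 3.4238384e+15 m = 2.5267927e+12 J. 1 Btu = 1055.0559 J, so 2.5267927e+12 J = 2.5267927e+12 / 1055.0559 = 2.3949374e+09 Btu ≈ 2.395e+09 Btu (4 s.f.). Final answer: 2.395e+09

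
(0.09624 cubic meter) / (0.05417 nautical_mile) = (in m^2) 0.09624 cubic meter = 0.09624 m^3. 1 nautical_mile = 1852 m, so 0.05417 nautical_mile = 0.05417 * 1852 = 100.32284 m. Combine: 0.09624 m^3 / 100.32284 m = 0.00095930299 m^2. Result: 0.00095930299 m^2 ≈ 0.0009593 m^2 (4 s.f.). Final answer: 0.0009593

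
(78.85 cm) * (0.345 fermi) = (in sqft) 2.928e-15. Check: 1 cm = 0.01 m, so 78.85 cm = 78.85 * 0.01 = 0.7885 m. 1 fermi = 1e-15 m, so 0.345 fermi = 0.345 * 1e-15 = 3.45e-16 m. Combine: 0.7885 m * 3.45e-16 m = 2.720325e-16 m^2. 1 sqft = 0.09290304 m^2, so 2.720325e-16 m^2 = 2.720325e-16 / 0.09290304 = 2.9281335e-15 sqft ≈ 2.928e-15 sqft (4 s.f.).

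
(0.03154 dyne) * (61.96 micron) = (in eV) 1 dyne = 1e-05 N, so 0.03154 dyne = 0.03154 * 1e-05 = 3.154e-07 N. 1 micron = 1e-06 m, so 61.96 micron = 61.96 * 1e-06 = 6.196e-05 m. Combine: 3.154e-07 N * 6.196e-05 m = 1.9542184e-11 J. 1 eV = 1.6021766e-19 J, so 1.9542184e-11 J = 1.9542184e-11 / 1.6021766e-19 = 1.2197272e+08 eV ≈ 1.22e+08 eV (4 s.f.). Final answer: 1.22e+08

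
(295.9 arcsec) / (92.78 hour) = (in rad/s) 4.295e-09. Check: 1 arcsec = 4.8481368e-06 rad, so 295.9 arcsec = 295.9 * 4.8481368e-06 = 0.0014345637 rad. 1 hour = 3600 s, so 92.78 hour = 92.78 * 3600 = 334008 s. Combine: 0.0014345637 rad / 334008 s = 4.294998e-09 rad/s. Result: 4.294998e-09 rad/s ≈ 4.295e-09 rad/s (4 s.f.).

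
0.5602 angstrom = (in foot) 1 angstrom = 1e-10 m, so 0.5602 angstrom = 0.5602 * 1e-10 = 5.602e-11 m. 1 foot = 0.3048 m, so 5.602e-11 m = 5.602e-11 / 0.3048 = 1.8379265e-10 foot ≈ 1.838e-10 foot (4 s.f.). Final answer: 1.838e-10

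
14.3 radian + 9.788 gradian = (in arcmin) 14.3 radian = 14.3 rad. 1 gradian = 0.015707963 rad, so 9.788 gradian = 9.788 * 0.015707963 = 0.15374954 rad. Sum: 14.3 + 0.15374954 = 14.45375 rad. 1 arcmin = 0.00029088821 rad, so 14.45375 rad = 14.45375 / 0.00029088821 = 49688.331 arcmin ≈ 4.969e+04 arcmin (4 s.f.). Final answer: 4.969e+04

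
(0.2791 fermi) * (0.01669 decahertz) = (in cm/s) 1 fermi = 1e-15 m, so 0.2791 fermi = 0.2791 * 1e-15 = 2.791e-16 m. 1 decahertz = 10 Hz, so 0.01669 decahertz = 0.01669 * 10 = 0.1669 Hz. Combine: 2.791e-16 m * 0.1669 Hz = 4.658179e-17 m/s. 1 cm/s = 0.01 m/s, so 4.658179e-17 m/s = 4.658179e-17 / 0.01 = 4.658179e-15 cm/s ≈ 4.658e-15 cm/s (4 s.f.). Final answer: 4.658e-15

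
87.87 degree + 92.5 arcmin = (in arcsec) 1 degree = 0.017453293 rad, so 87.87 degree = 87.87 * 0.017453293 = 1.5336208 rad. 1 arcmin = 0.00029088821 rad, so 92.5 arcmin = 92.5 * 0.00029088821 = 0.026907159 rad. Sum: 1.5336208 + 0.026907159 = 1.560528 rad. 1 arcsec = 4.8481368e-06 rad, so 1.560528 rad = 1.560528 / 4.8481368e-06 = 321882 arcsec ≈ 3.219e+05 arcsec (4 s.f.). Final answer: 3.219e+05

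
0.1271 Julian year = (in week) 1 Julian year = 31557600 s, so 0.1271 Julian year = 0.1271 * 31557600 = 4010971 s. 1 week = 604800 s, so 4010971 s = 4010971 / 604800 = 6.6318964 week ≈ 6.632 week (4 s.f.). Final answer: 6.632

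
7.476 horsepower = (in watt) 5575. Check: 1 horsepower = 745.69987 W, so 7.476 horsepower = 7.476 * 745.69987 = 5574.8522 W. 5574.8522 W = 5574.8522 watt ≈ 5575 watt (4 s.f.).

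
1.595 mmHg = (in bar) 1 mmHg = 133.32237 Pa, so 1.595 mmHg = 1.595 * 133.32237 = 212.64918 Pa. 1 bar = 100000 Pa, so 212.64918 Pa = 212.64918 / 100000 = 0.0021264918 bar ≈ 0.002126 bar (4 s.f.). Final answer: 0.002126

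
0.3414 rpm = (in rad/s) 0.03575. Check: 1 rpm = 0.10471976 rad/s, so 0.3414 rpm = 0.3414 * 0.10471976 = 0.035751324 rad/s. Result: 0.035751324 rad/s ≈ 0.03575 rad/s (4 s.f.).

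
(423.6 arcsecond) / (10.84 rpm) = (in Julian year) 1 arcsecond = 4.8481368e-06 rad, so 423.6 arcsecond = 423.6 * 4.8481368e-06 = 0.0020536708 rad. 1 rpm = 0.10471976 rad/s, so 10.84 rpm = 10.84 * 0.10471976 = 1.1351621 rad/s. Combine: 0.0020536708 rad / 1.1351621 rad/s = 0.0018091431 s. 1 Julian year = 31557600 s, so 0.0018091431 s = 0.0018091431 / 31557600 = 5.7328285e-11 Julian year ≈ 5.733e-11 Julian year (4 s.f.). Final answer: 5.733e-11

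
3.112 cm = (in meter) 0.03112. Check: 1 cm = 0.01 m, so 3.112 cm = 3.112 * 0.01 = 0.03112 m. 0.03112 m = 0.03112 meter.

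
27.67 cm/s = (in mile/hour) 1 cm/s = 0.01 m/s, so 27.67 cm/s = 27.67 * 0.01 = 0.2767 m/s. 1 mile/hour = 0.44704 m/s, so 0.2767 m/s = 0.2767 / 0.44704 = 0.61896027 mile/hour ≈ 0.619 mile/hour (4 s.f.). Final answer: 0.619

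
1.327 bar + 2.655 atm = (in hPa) 1 bar = 100000 Pa, so 1.327 bar = 1.327 * 100000 = 132700 Pa. 1 atm = 101325 Pa, so 2.655 atm = 2.655 * 101325 = 269017.88 Pa. Sum: 132700 + 269017.88 = 401717.88 Pa. 1 hPa = 100 Pa, so 401717.88 Pa = 401717.88 / 100 = 4017.1788 hPa ≈ 4017 hPa (4 s.f.). Final answer: 4017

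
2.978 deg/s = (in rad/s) 0.05198. Check: 1 deg/s = 0.017453293 rad/s, so 2.978 deg/s = 2.978 * 0.017453293 = 0.051975905 rad/s. Result: 0.051975905 rad/s ≈ 0.05198 rad/s (4 s.f.).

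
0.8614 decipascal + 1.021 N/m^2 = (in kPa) 0.001107. Check: 1 decipascal = 0.1 Pa, so 0.8614 decipascal = 0.8614 * 0.1 = 0.08614 Pa. 1.021 N/m^2 = 1.021 Pa. Sum: 0.08614 + 1.021 = 1.10714 Pa. 1 kPa = 1000 Pa, so 1.10714 Pa = 1.10714 / 1000 = 0.00110714 kPa ≈ 0.001107 kPa (4 s.f.).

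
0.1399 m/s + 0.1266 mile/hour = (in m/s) 0.1399 m/s is already in m/s. 1 mile/hour = 0.44704 m/s, so 0.1266 mile/hour = 0.1266 * 0.44704 = 0.056595264 m/s. Sum: 0.1399 + 0.056595264 = 0.19649526 m/s. Result: 0.19649526 m/s ≈ 0.1965 m/s (4 s.f.). Final answer: 0.1965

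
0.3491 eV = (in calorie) 1 eV = 1.6021766e-19 J, so 0.3491 eV = 0.3491 * 1.6021766e-19 = 5.5931986e-20 J. 1 calorie = 4.184 J, so 5.5931986e-20 J = 5.5931986e-20 / 4.184 = 1.3368066e-20 calorie ≈ 1.337e-20 calorie (4 s.f.). Final answer: 1.337e-20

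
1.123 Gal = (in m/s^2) 1 Gal = 0.01 m/s^2, so 1.123 Gal = 1.123 * 0.01 = 0.01123 m/s^2. Result: 0.01123 m/s^2. Final answer: 0.01123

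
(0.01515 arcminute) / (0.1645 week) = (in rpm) 4.23e-10. Check: 1 arcminute = 0.00029088821 rad, so 0.01515 arcminute = 0.01515 * 0.00029088821 = 4.4069564e-06 rad. 1 week = 604800 s, so 0.1645 week = 0.1645 * 604800 = 99489.6 s. Combine: 4.4069564e-06 rad / 99489.6 s = 4.4295649e-11 rad/s. 1 rpm = 0.10471976 rad/s, so 4.4295649e-11 rad/s = 4.4295649e-11 / 0.10471976 = 4.2299229e-10 rpm ≈ 4.23e-10 rpm (4 s.f.).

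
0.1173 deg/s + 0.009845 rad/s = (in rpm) 1 deg/s = 0.017453293 rad/s, so 0.1173 deg/s = 0.1173 * 0.017453293 = 0.0020472712 rad/s. 0.009845 rad/s is already in rad/s. Sum: 0.0020472712 + 0.009845 = 0.011892271 rad/s. 1 rpm = 0.10471976 rad/s, so 0.011892271 rad/s = 0.011892271 / 0.10471976 = 0.11356282 rpm ≈ 0.1136 rpm (4 s.f.). Final answer: 0.1136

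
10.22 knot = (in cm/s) 525.8. Check: 1 knot = 0.51444444 m/s, so 10.22 knot = 10.22 * 0.51444444 = 5.2576222 m/s. 1 cm/s = 0.01 m/s, so 5.2576222 m/s = 5.2576222 / 0.01 = 525.76222 cm/s ≈ 525.8 cm/s (4 s.f.).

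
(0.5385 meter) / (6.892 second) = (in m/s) 0.07813. Check: 0.5385 meter = 0.5385 m. 6.892 second = 6.892 s. Combine: 0.5385 m / 6.892 s = 0.078134068 m/s. Result: 0.078134068 m/s ≈ 0.07813 m/s (4 s.f.).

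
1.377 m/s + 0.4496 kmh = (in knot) 1.377 m/s is already in m/s. 1 kmh = 0.27777778 m/s, so 0.4496 kmh = 0.4496 * 0.27777778 = 0.12488889 m/s. Sum: 1.377 + 0.12488889 = 1.5018889 m/s. 1 knot = 0.51444444 m/s, so 1.5018889 m/s = 1.5018889 / 0.51444444 = 2.9194384 knot ≈ 2.919 knot (4 s.f.). Final answer: 2.919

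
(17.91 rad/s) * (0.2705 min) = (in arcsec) 5.996e+07. Check: 17.91 rad/s is already in rad/s. 1 min = 60 s, so 0.2705 min = 0.2705 * 60 = 16.23 s. Combine: 17.91 rad/s * 16.23 s = 290.6793 rad. 1 arcsec = 4.8481368e-06 rad, so 290.6793 rad = 290.6793 / 4.8481368e-06 = 59956909 arcsec ≈ 5.996e+07 arcsec (4 s.f.).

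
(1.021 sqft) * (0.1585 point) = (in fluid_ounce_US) 1 sqft = 0.09290304 m^2, so 1.021 sqft = 1.021 * 0.09290304 = 0.094854004 m^2. 1 point = 0.00035277778 m, so 0.1585 point = 0.1585 * 0.00035277778 = 5.5915278e-05 m. Combine: 0.094854004 m^2 * 5.5915278e-05 m = 5.303788e-06 m^3. 1 fluid_ounce_US = 2.957353e-05 m^3, so 5.303788e-06 m^3 = 5.303788e-06 / 2.957353e-05 = 0.17934241 fluid_ounce_US ≈ 0.1793 fluid_ounce_US (4 s.f.). Final answer: 0.1793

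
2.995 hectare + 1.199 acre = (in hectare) 1 hectare = 10000 m^2, so 2.995 hectare = 2.995 * 10000 = 29950 m^2. 1 acre = 4046.8564 m^2, so 1.199 acre = 1.199 * 4046.8564 = 4852.1809 m^2. Sum: 29950 + 4852.1809 = 34802.181 m^2. 1 hectare = 10000 m^2, so 34802.181 m^2 = 34802.181 / 10000 = 3.4802181 hectare ≈ 3.48 hectare (4 s.f.). Final answer: 3.48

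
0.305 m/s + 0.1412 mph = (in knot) 0.305 m/s is already in m/s. 1 mph = 0.44704 m/s, so 0.1412 mph = 0.1412 * 0.44704 = 0.063122048 m/s. Sum: 0.305 + 0.063122048 = 0.36812205 m/s. 1 knot = 0.51444444 m/s, so 0.36812205 m/s = 0.36812205 / 0.51444444 = 0.71557202 knot ≈ 0.7156 knot (4 s.f.). Final answer: 0.7156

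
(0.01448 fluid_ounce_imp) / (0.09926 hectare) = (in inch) 1 fluid_ounce_imp = 2.8413063e-05 m^3, so 0.01448 fluid_ounce_imp = 0.01448 * 2.8413063e-05 = 4.1142115e-07 m^3. 1 hectare = 10000 m^2, so 0.09926 hectare = 0.09926 * 10000 = 992.6 m^2. Combine: 4.1142115e-07 m^3 / 992.6 m^2 = 4.1448836e-10 m. 1 inch = 0.0254 m, so 4.1448836e-10 m = 4.1448836e-10 / 0.0254 = 1.6318439e-08 inch ≈ 1.632e-08 inch (4 s.f.). Final answer: 1.632e-08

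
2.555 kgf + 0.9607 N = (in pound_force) 1 kgf = 9.80665 N, so 2.555 kgf = 2.555 * 9.80665 = 25.055991 N. 0.9607 N is already in N. Sum: 25.055991 + 0.9607 = 26.016691 N. 1 pound_force = 4.4482216 N, so 26.016691 N = 26.016691 / 4.4482216 = 5.8487848 pound_force ≈ 5.849 pound_force (4 s.f.). Final answer: 5.849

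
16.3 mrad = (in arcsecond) 3362. Check: 1 mrad = 0.001 rad, so 16.3 mrad = 16.3 * 0.001 = 0.0163 rad. 1 arcsecond = 4.8481368e-06 rad, so 0.0163 rad = 0.0163 / 4.8481368e-06 = 3362.1163 arcsecond ≈ 3362 arcsecond (4 s.f.).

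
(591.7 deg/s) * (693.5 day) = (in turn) 9.848e+07. Check: 1 deg/s = 0.017453293 rad/s, so 591.7 deg/s = 591.7 * 0.017453293 = 10.327113 rad/s. 1 day = 86400 s, so 693.5 day = 693.5 * 86400 = 59918400 s. Combine: 10.327113 rad/s * 59918400 s = 6.187841e+08 rad. 1 turn = 6.2831853 rad, so 6.187841e+08 rad = 6.187841e+08 / 6.2831853 = 98482548 turn ≈ 9.848e+07 turn (4 s.f.).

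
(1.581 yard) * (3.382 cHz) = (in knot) 0.09504. Check: 1 yard = 0.9144 m, so 1.581 yard = 1.581 * 0.9144 = 1.4456664 m. 1 cHz = 0.01 Hz, so 3.382 cHz = 3.382 * 0.01 = 0.03382 Hz. Combine: 1.4456664 m * 0.03382 Hz = 0.048892438 m/s. 1 knot = 0.51444444 m/s, so 0.048892438 m/s = 0.048892438 / 0.51444444 = 0.095039296 knot ≈ 0.09504 knot (4 s.f.).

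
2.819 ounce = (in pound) 1 ounce = 0.028349523 kg, so 2.819 ounce = 2.819 * 0.028349523 = 0.079917306 kg. 1 pound = 0.45359237 kg, so 0.079917306 kg = 0.079917306 / 0.45359237 = 0.1761875 pound ≈ 0.1762 pound (4 s.f.). Final answer: 0.1762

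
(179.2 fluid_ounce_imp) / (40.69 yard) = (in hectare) 1 fluid_ounce_imp = 2.8413063e-05 m^3, so 179.2 fluid_ounce_imp = 179.2 * 2.8413063e-05 = 0.0050916208 m^3. 1 yard = 0.9144 m, so 40.69 yard = 40.69 * 0.9144 = 37.206936 m. Combine: 0.0050916208 m^3 / 37.206936 m = 0.00013684601 m^2. 1 hectare = 10000 m^2, so 0.00013684601 m^2 = 0.00013684601 / 10000 = 1.3684601e-08 hectare ≈ 1.368e-08 hectare (4 s.f.). Final answer: 1.368e-08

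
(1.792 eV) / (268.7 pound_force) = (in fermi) 2.402e-07. Check: 1 eV = 1.6021766e-19 J, so 1.792 eV = 1.792 * 1.6021766e-19 = 2.8711005e-19 J. 1 pound_force = 4.4482216 N, so 268.7 pound_force = 268.7 * 4.4482216 = 1195.2371 N. Combine: 2.8711005e-19 J / 1195.2371 N = 2.4021179e-22 m. 1 fermi = 1e-15 m, so 2.4021179e-22 m = 2.4021179e-22 / 1e-15 = 2.4021179e-07 fermi ≈ 2.402e-07 fermi (4 s.f.).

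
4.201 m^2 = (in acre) 0.001038. Check: 1 acre = 4046.8564 m^2, so 4.201 m^2 = 4.201 / 4046.8564 = 0.0010380897 acre ≈ 0.001038 acre (4 s.f.).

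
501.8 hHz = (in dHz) 5.018e+05. Check: 1 hHz = 100 Hz, so 501.8 hHz = 501.8 * 100 = 50180 Hz. 1 dHz = 0.1 Hz, so 50180 Hz = 50180 / 0.1 = 501800 dHz ≈ 5.018e+05 dHz (4 s.f.).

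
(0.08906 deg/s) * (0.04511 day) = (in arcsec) 1.25e+06. Check: 1 deg/s = 0.017453293 rad/s, so 0.08906 deg/s = 0.08906 * 0.017453293 = 0.0015543902 rad/s. 1 day = 86400 s, so 0.04511 day = 0.04511 * 86400 = 3897.504 s. Combine: 0.0015543902 rad/s * 3897.504 s = 6.0582421 rad. 1 arcsec = 4.8481368e-06 rad, so 6.0582421 rad = 6.0582421 / 4.8481368e-06 = 1249602.1 arcsec ≈ 1.25e+06 arcsec (4 s.f.).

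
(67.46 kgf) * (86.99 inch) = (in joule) 1 kgf = 9.80665 N, so 67.46 kgf = 67.46 * 9.80665 = 661.55661 N. 1 inch = 0.0254 m, so 86.99 inch = 86.99 * 0.0254 = 2.209546 m. Combine: 661.55661 N * 2.209546 m = 1461.7398 J. 1461.7398 J = 1461.7398 joule ≈ 1462 joule (4 s.f.). Final answer: 1462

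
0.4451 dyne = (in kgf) 1 dyne = 1e-05 N, so 0.4451 dyne = 0.4451 * 1e-05 = 4.451e-06 N. 1 kgf = 9.80665 N, so 4.451e-06 N = 4.451e-06 / 9.80665 = 4.5387569e-07 kgf ≈ 4.539e-07 kgf (4 s.f.). Final answer: 4.539e-07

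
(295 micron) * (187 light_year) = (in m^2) 1 micron = 1e-06 m, so 295 micron = 295 * 1e-06 = 0.000295 m. 1 light_year = 9.4607305e+15 m, so 187 light_year = 187 * 9.4607305e+15 = 1.7691566e+18 m. Combine: 0.000295 m * 1.7691566e+18 m = 5.219012e+14 m^2. Result: 5.219012e+14 m^2 ≈ 5.219e+14 m^2 (4 s.f.). Final answer: 5.219e+14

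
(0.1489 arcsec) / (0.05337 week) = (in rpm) 2.136e-10. Check: 1 arcsec = 4.8481368e-06 rad, so 0.1489 arcsec = 0.1489 * 4.8481368e-06 = 7.2188757e-07 rad. 1 week = 604800 s, so 0.05337 week = 0.05337 * 604800 = 32278.176 s. Combine: 7.2188757e-07 rad / 32278.176 s = 2.2364571e-11 rad/s. 1 rpm = 0.10471976 rad/s, so 2.2364571e-11 rad/s = 2.2364571e-11 / 0.10471976 = 2.1356593e-10 rpm ≈ 2.136e-10 rpm (4 s.f.).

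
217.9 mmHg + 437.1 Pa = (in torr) 221.2. Check: 1 mmHg = 133.32237 Pa, so 217.9 mmHg = 217.9 * 133.32237 = 29050.944 Pa. 437.1 Pa is already in Pa. Sum: 29050.944 + 437.1 = 29488.044 Pa. 1 torr = 133.32237 Pa, so 29488.044 Pa = 29488.044 / 133.32237 = 221.17852 torr ≈ 221.2 torr (4 s.f.).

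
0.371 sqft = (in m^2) 0.03447. Check: 1 sqft = 0.09290304 m^2, so 0.371 sqft = 0.371 * 0.09290304 = 0.034467028 m^2. Result: 0.034467028 m^2 ≈ 0.03447 m^2 (4 s.f.).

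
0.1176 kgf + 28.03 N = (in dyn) 2.918e+06. Check: 1 kgf = 9.80665 N, so 0.1176 kgf = 0.1176 * 9.80665 = 1.153262 N. 28.03 N is already in N. Sum: 1.153262 + 28.03 = 29.183262 N. 1 dyn = 1e-05 N, so 29.183262 N = 29.183262 / 1e-05 = 2918326.2 dyn ≈ 2.918e+06 dyn (4 s.f.).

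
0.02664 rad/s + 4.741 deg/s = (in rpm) 0.02664 rad/s is already in rad/s. 1 deg/s = 0.017453293 rad/s, so 4.741 deg/s = 4.741 * 0.017453293 = 0.08274606 rad/s. Sum: 0.02664 + 0.08274606 = 0.10938606 rad/s. 1 rpm = 0.10471976 rad/s, so 0.10938606 rad/s = 0.10938606 / 0.10471976 = 1.0445599 rpm ≈ 1.045 rpm (4 s.f.). Final answer: 1.045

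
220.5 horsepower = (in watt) 1.644e+05. Check: 1 horsepower = 745.69987 W, so 220.5 horsepower = 220.5 * 745.69987 = 164426.82 W. 164426.82 W = 164426.82 watt ≈ 1.644e+05 watt (4 s.f.).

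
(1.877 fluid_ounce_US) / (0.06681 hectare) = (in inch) 3.271e-06. Check: 1 fluid_ounce_US = 2.957353e-05 m^3, so 1.877 fluid_ounce_US = 1.877 * 2.957353e-05 = 5.5509515e-05 m^3. 1 hectare = 10000 m^2, so 0.06681 hectare = 0.06681 * 10000 = 668.1 m^2. Combine: 5.5509515e-05 m^3 / 668.1 m^2 = 8.3085638e-08 m. 1 inch = 0.0254 m, so 8.3085638e-08 m = 8.3085638e-08 / 0.0254 = 3.2710881e-06 inch ≈ 3.271e-06 inch (4 s.f.).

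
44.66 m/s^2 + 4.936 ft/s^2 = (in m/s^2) 44.66 m/s^2 is already in m/s^2. 1 ft/s^2 = 0.3048 m/s^2, so 4.936 ft/s^2 = 4.936 * 0.3048 = 1.5044928 m/s^2. Sum: 44.66 + 1.5044928 = 46.164493 m/s^2. Result: 46.164493 m/s^2 ≈ 46.16 m/s^2 (4 s.f.). Final answer: 46.16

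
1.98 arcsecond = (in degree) 1 arcsecond = 4.8481368e-06 rad, so 1.98 arcsecond = 1.98 * 4.8481368e-06 = 9.5993109e-06 rad. 1 degree = 0.017453293 rad, so 9.5993109e-06 rad = 9.5993109e-06 / 0.017453293 = 0.00055 degree. Final answer: 0.00055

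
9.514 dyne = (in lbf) 2.139e-05. Check: 1 dyne = 1e-05 N, so 9.514 dyne = 9.514 * 1e-05 = 9.514e-05 N. 1 lbf = 4.4482216 N, so 9.514e-05 N = 9.514e-05 / 4.4482216 = 2.1388323e-05 lbf ≈ 2.139e-05 lbf (4 s.f.).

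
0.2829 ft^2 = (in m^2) 1 ft^2 = 0.09290304 m^2, so 0.2829 ft^2 = 0.2829 * 0.09290304 = 0.02628227 m^2. Result: 0.02628227 m^2 ≈ 0.02628 m^2 (4 s.f.). Final answer: 0.02628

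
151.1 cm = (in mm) 1 cm = 0.01 m, so 151.1 cm = 151.1 * 0.01 = 1.511 m. 1 mm = 0.001 m, so 1.511 m = 1.511 / 0.001 = 1511 mm. Final answer: 1511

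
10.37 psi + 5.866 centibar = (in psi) 11.22. Check: 1 psi = 6894.7573 Pa, so 10.37 psi = 10.37 * 6894.7573 = 71498.633 Pa. 1 centibar = 1000 Pa, so 5.866 centibar = 5.866 * 1000 = 5866 Pa. Sum: 71498.633 + 5866 = 77364.633 Pa. 1 psi = 6894.7573 Pa, so 77364.633 Pa = 77364.633 / 6894.7573 = 11.220791 psi ≈ 11.22 psi (4 s.f.).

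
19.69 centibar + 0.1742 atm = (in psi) 1 centibar = 1000 Pa, so 19.69 centibar = 19.69 * 1000 = 19690 Pa. 1 atm = 101325 Pa, so 0.1742 atm = 0.1742 * 101325 = 17650.815 Pa. Sum: 19690 + 17650.815 = 37340.815 Pa. 1 psi = 6894.7573 Pa, so 37340.815 Pa = 37340.815 / 6894.7573 = 5.4158273 psi ≈ 5.416 psi (4 s.f.). Final answer: 5.416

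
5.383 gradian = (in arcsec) 1 gradian = 0.015707963 rad, so 5.383 gradian = 5.383 * 0.015707963 = 0.084555966 rad. 1 arcsec = 4.8481368e-06 rad, so 0.084555966 rad = 0.084555966 / 4.8481368e-06 = 17440.92 arcsec ≈ 1.744e+04 arcsec (4 s.f.). Final answer: 1.744e+04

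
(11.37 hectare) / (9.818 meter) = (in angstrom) 1 hectare = 10000 m^2, so 11.37 hectare = 11.37 * 10000 = 113700 m^2. 9.818 meter = 9.818 m. Combine: 113700 m^2 / 9.818 m = 11580.77 m. 1 angstrom = 1e-10 m, so 11580.77 m = 11580.77 / 1e-10 = 1.158077e+14 angstrom ≈ 1.158e+14 angstrom (4 s.f.). Final answer: 1.158e+14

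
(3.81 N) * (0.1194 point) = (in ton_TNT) 3.836e-14. Check: 3.81 N is already in N. 1 point = 0.00035277778 m, so 0.1194 point = 0.1194 * 0.00035277778 = 4.2121667e-05 m. Combine: 3.81 N * 4.2121667e-05 m = 0.00016048355 J. 1 ton_TNT = 4.184e+09 J, so 0.00016048355 J = 0.00016048355 / 4.184e+09 = 3.8356489e-14 ton_TNT ≈ 3.836e-14 ton_TNT (4 s.f.).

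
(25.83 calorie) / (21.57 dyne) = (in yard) 5.479e+05. Check: 1 calorie = 4.184 J, so 25.83 calorie = 25.83 * 4.184 = 108.07272 J. 1 dyne = 1e-05 N, so 21.57 dyne = 21.57 * 1e-05 = 0.0002157 N. Combine: 108.07272 J / 0.0002157 N = 501032.55 m. 1 yard = 0.9144 m, so 501032.55 m = 501032.55 / 0.9144 = 547935.85 yard ≈ 5.479e+05 yard (4 s.f.).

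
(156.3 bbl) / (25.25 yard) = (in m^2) 1.076. Check: 1 bbl = 0.15898729 m^3, so 156.3 bbl = 156.3 * 0.15898729 = 24.849714 m^3. 1 yard = 0.9144 m, so 25.25 yard = 25.25 * 0.9144 = 23.0886 m. Combine: 24.849714 m^3 / 23.0886 m = 1.0762764 m^2. Result: 1.0762764 m^2 ≈ 1.076 m^2 (4 s.f.).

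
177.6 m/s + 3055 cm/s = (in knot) 404.6. Check: 177.6 m/s is already in m/s. 1 cm/s = 0.01 m/s, so 3055 cm/s = 3055 * 0.01 = 30.55 m/s. Sum: 177.6 + 30.55 = 208.15 m/s. 1 knot = 0.51444444 m/s, so 208.15 m/s = 208.15 / 0.51444444 = 404.61123 knot ≈ 404.6 knot (4 s.f.).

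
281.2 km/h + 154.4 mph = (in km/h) 1 km/h = 0.27777778 m/s, so 281.2 km/h = 281.2 * 0.27777778 = 78.111111 m/s. 1 mph = 0.44704 m/s, so 154.4 mph = 154.4 * 0.44704 = 69.022976 m/s. Sum: 78.111111 + 69.022976 = 147.13409 m/s. 1 km/h = 0.27777778 m/s, so 147.13409 m/s = 147.13409 / 0.27777778 = 529.68271 km/h ≈ 529.7 km/h (4 s.f.). Final answer: 529.7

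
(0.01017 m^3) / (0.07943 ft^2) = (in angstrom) 0.01017 m^3 is already in m^3. 1 ft^2 = 0.09290304 m^2, so 0.07943 ft^2 = 0.07943 * 0.09290304 = 0.0073792885 m^2. Combine: 0.01017 m^3 / 0.0073792885 m^2 = 1.3781817 m. 1 angstrom = 1e-10 m, so 1.3781817 m = 1.3781817 / 1e-10 = 1.3781817e+10 angstrom ≈ 1.378e+10 angstrom (4 s.f.). Final answer: 1.378e+10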